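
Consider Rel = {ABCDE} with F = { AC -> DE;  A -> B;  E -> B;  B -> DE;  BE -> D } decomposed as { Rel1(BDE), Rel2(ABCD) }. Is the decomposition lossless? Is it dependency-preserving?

lossless and dependency-preserving

Lossless test: (BD)⁺ = {BDE}, which contains all of one fragment — lossless.
Dependency preservation: AC → DE is not contained in any single fragment, but the restricted closure of its left-hand side across the fragments still reaches the right-hand side; the remaining FDs each lie inside some fragment. All dependencies are preserved.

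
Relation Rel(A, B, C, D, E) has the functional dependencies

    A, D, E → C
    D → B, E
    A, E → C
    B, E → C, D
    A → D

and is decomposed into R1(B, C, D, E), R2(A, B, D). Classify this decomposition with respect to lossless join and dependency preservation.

Lossless test: (B, D)⁺ = {B, C, D, E}, which contains all of one fragment — lossless.
Dependency preservation: A, D, E → C; A, E → C are not contained in any single fragment, but the restricted closure of each left-hand side across the fragments still reaches the right-hand side; the remaining FDs each lie inside some fragment. All dependencies are preserved.

lossless and dependency-preserving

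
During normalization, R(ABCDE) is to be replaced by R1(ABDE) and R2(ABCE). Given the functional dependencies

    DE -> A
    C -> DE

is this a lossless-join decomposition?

No

Common attributes: R1 ∩ R2 = {ABE}.
No dependency enlarges {ABE}, so (ABE)⁺ = {ABE}.
The closure contains neither all of R1 = {ABDE} nor all of R2 = {ABCE}, so the common attributes are not a superkey of either fragment. The join is lossy.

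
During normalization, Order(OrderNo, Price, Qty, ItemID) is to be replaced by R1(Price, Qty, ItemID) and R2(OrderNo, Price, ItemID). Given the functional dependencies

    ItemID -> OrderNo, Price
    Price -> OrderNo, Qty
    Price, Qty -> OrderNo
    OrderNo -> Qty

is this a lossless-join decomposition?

Yes

Common attributes: R1 ∩ R2 = {Price, ItemID}.
Closure of {Price, ItemID}: ItemID → OrderNo, Price applies, adding OrderNo; Price → OrderNo, Qty applies, adding Qty. So (Price, ItemID)⁺ = {OrderNo, Price, Qty, ItemID}.
This closure contains every attribute of R1, so R1 ∩ R2 → R1. The join is lossless.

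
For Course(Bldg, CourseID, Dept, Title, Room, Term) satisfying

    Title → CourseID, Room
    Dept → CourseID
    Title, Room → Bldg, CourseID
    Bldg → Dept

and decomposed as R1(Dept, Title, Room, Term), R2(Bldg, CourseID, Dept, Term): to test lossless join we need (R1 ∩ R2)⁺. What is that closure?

CourseID, Dept, Term

R1 ∩ R2 = {Dept, Term}.
Dept → CourseID applies, adding CourseID
Closure: {CourseID, Dept, Term}.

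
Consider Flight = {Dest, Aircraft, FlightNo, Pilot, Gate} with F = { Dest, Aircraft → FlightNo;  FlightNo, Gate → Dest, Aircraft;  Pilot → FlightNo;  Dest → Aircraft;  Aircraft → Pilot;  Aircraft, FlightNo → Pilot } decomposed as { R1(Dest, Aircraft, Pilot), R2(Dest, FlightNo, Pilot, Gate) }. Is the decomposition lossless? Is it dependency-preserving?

Lossless test: (Dest, Pilot)⁺ = {Dest, Aircraft, FlightNo, Pilot}, which contains all of one fragment — lossless.
Dependency preservation: Dest, Aircraft → FlightNo; FlightNo, Gate → Dest, Aircraft; Aircraft, FlightNo → Pilot are not contained in any single fragment, but the restricted closure of each left-hand side across the fragments still reaches the right-hand side; the remaining FDs each lie inside some fragment. All dependencies are preserved.

lossless and dependency-preserving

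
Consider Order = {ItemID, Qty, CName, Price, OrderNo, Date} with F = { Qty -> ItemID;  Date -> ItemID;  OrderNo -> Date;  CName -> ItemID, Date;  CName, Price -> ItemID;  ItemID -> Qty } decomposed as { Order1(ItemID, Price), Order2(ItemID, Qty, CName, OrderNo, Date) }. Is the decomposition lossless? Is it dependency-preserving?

lossy but dependency-preserving

Lossless test: (ItemID)⁺ = {ItemID, Qty}, which is a superkey of neither fragment — lossy.
Dependency preservation: CName, Price → ItemID is not contained in any single fragment, but the restricted closure of its left-hand side across the fragments still reaches the right-hand side; the remaining FDs each lie inside some fragment. All dependencies are preserved.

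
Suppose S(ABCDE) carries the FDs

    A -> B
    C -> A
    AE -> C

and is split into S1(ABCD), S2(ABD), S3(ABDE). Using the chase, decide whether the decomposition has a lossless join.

No

Chase test. Columns are ABCDE; row i has aⱼ where attribute j ∈ Si, else bᵢⱼ.
Initial tableau (one row per fragment):
  row 1: a1 a2 a3 a4 b15
  row 2: a1 a2 b23 a4 b25
  row 3: a1 a2 b33 a4 a5
No row becomes fully distinguished — the join is lossy.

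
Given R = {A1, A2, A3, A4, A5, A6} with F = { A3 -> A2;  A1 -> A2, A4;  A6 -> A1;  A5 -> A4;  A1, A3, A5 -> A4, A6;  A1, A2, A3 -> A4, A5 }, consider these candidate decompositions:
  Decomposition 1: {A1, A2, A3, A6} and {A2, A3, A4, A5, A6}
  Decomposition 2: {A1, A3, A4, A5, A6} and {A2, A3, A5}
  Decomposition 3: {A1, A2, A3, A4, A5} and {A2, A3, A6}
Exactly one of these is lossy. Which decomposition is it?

Decomposition 1: common = {A2, A3, A6}, closure = {A1, A2, A3, A4, A5, A6} → lossless.
Decomposition 2: common = {A3, A5}, closure = {A2, A3, A4, A5} → lossless.
Decomposition 3: common = {A2, A3}, closure = {A2, A3} → lossy.

Decomposition 3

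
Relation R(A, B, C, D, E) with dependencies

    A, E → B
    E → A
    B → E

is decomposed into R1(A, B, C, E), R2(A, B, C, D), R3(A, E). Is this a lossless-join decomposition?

Yes

Chase test. Columns are A, B, C, D, E; row i has aⱼ where attribute j ∈ Ri, else bᵢⱼ.
Initial tableau (one row per fragment):
  row 1: a1 a2 a3 b14 a5
  row 2: a1 a2 a3 a4 b25
  row 3: a1 b32 b33 b34 a5
Rows 1 and 3 agree on A, E; apply A, E→B and equate their B entries.
Rows 1 and 2 agree on B; apply B→E and equate their E entries.
Row 2 is now all distinguished symbols — the join is lossless.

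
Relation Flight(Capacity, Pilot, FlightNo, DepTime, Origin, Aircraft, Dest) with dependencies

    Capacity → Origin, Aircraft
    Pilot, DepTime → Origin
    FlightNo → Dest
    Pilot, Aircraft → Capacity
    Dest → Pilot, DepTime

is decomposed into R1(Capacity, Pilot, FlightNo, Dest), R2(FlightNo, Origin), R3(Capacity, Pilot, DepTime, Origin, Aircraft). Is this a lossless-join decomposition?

Chase test. Columns are Capacity, Pilot, FlightNo, DepTime, Origin, Aircraft, Dest; row i has aⱼ where attribute j ∈ Ri, else bᵢⱼ.
Initial tableau (one row per fragment):
  row 1: a1 a2 a3 b14 b15 b16 a7
  row 2: b21 b22 a3 b24 a5 b26 b27
  row 3: a1 a2 b33 a4 a5 a6 b37
Rows 1 and 3 agree on Capacity; apply Capacity→Origin, Aircraft and equate their Origin, Aircraft entries.
Rows 1 and 2 agree on FlightNo; apply FlightNo→Dest and equate their Dest entries.
Rows 1 and 2 agree on Dest; apply Dest→Pilot, DepTime and equate their Pilot, DepTime entries.
No row becomes fully distinguished — the join is lossy.

No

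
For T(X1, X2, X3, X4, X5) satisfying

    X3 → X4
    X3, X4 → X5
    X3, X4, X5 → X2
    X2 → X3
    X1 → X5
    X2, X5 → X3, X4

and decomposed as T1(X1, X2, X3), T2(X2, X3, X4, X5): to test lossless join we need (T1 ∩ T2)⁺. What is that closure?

T1 ∩ T2 = {X2, X3}.
X3 → X4 applies, adding X4
X3, X4 → X5 applies, adding X5
Closure: {X2, X3, X4, X5}.

X2, X3, X4, X5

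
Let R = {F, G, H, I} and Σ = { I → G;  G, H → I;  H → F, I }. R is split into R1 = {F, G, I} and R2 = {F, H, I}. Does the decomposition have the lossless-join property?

Yes

Common attributes: R1 ∩ R2 = {F, I}.
Closure of {F, I}: I → G applies, adding G. So (F, I)⁺ = {F, G, I}.
This closure contains every attribute of R1, so R1 ∩ R2 → R1. The join is lossless.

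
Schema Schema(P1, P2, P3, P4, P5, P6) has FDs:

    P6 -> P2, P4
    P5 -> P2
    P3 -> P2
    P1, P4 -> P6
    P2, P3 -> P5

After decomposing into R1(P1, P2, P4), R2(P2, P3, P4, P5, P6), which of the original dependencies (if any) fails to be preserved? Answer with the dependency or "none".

Check P1, P4 → P6: no single fragment contains all of {P1, P4, P6}, and the restricted closure of {P1, P4} across the fragments never reaches {P6}.
P6 → P2, P4 is preserved.
P5 → P2 is preserved.
P3 → P2 is preserved.
P2, P3 → P5 is preserved.

P1, P4 -> P6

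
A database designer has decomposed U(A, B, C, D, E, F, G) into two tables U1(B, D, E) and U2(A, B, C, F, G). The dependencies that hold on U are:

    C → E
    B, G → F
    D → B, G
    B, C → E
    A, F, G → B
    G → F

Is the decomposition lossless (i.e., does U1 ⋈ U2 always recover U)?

Common attributes: U1 ∩ U2 = {B}.
No dependency enlarges {B}, so (B)⁺ = {B}.
The closure contains neither all of U1 = {B, D, E} nor all of U2 = {A, B, C, F, G}, so the common attributes are not a superkey of either fragment. The join is lossy.

No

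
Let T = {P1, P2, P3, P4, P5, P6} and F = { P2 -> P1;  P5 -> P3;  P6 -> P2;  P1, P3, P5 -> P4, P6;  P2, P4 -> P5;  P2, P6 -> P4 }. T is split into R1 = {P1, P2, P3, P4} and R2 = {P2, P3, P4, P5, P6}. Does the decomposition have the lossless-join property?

Common attributes: R1 ∩ R2 = {P2, P3, P4}.
Closure of {P2, P3, P4}: P2 → P1 applies, adding P1; P2, P4 → P5 applies, adding P5; P1, P3, P5 → P4, P6 applies, adding P6. So (P2, P3, P4)⁺ = {P1, P2, P3, P4, P5, P6}.
This closure contains every attribute of R1, so R1 ∩ R2 → R1. The join is lossless.

Yes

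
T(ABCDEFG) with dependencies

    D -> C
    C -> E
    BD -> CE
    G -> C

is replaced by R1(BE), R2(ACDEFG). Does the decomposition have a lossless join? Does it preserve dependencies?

Lossless test: (E)⁺ = {E}, which is a superkey of neither fragment — lossy.
Dependency preservation: BD → CE is not contained in any single fragment, but the restricted closure of its left-hand side across the fragments still reaches the right-hand side; the remaining FDs each lie inside some fragment. All dependencies are preserved.

lossy but dependency-preserving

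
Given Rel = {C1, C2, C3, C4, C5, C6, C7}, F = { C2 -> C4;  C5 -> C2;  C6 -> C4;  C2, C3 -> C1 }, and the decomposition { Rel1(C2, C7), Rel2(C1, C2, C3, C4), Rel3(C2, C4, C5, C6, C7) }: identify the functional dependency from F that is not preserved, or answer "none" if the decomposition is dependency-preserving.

C2 → C4 lies within Rel2.
C5 → C2 lies within Rel3.
C6 → C4 lies within Rel3.
C2, C3 → C1 lies within Rel2.
Every dependency is enforceable on the fragments, so the decomposition is dependency-preserving.

none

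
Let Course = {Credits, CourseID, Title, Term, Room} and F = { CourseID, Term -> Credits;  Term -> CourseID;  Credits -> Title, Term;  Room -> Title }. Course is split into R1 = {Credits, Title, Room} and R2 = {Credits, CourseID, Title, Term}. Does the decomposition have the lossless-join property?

Yes

Common attributes: R1 ∩ R2 = {Credits, Title}.
Closure of {Credits, Title}: Credits → Title, Term applies, adding Term; Term → CourseID applies, adding CourseID. So (Credits, Title)⁺ = {Credits, CourseID, Title, Term}.
This closure contains every attribute of R2, so R1 ∩ R2 → R2. The join is lossless.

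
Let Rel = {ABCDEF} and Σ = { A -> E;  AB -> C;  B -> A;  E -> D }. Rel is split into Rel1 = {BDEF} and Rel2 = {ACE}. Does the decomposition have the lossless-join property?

Common attributes: Rel1 ∩ Rel2 = {E}.
Closure of {E}: E → D applies, adding D. So (E)⁺ = {DE}.
The closure contains neither all of Rel1 = {BDEF} nor all of Rel2 = {ACE}, so the common attributes are not a superkey of either fragment. The join is lossy.

No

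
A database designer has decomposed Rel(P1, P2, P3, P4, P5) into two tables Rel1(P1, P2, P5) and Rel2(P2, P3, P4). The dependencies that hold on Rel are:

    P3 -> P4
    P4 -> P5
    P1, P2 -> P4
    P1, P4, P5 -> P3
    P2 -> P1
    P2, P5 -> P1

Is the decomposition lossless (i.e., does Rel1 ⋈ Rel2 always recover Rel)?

Common attributes: Rel1 ∩ Rel2 = {P2}.
Closure of {P2}: P2 → P1 applies, adding P1; P1, P2 → P4 applies, adding P4; P4 → P5 applies, adding P5; P1, P4, P5 → P3 applies, adding P3. So (P2)⁺ = {P1, P2, P3, P4, P5}.
This closure contains every attribute of Rel1, so Rel1 ∩ Rel2 → Rel1. The join is lossless.

Yes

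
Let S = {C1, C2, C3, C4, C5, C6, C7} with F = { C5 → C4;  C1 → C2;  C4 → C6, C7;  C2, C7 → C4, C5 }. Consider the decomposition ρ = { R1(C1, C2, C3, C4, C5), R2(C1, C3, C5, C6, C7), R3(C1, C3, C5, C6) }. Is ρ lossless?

Chase test. Columns are C1, C2, C3, C4, C5, C6, C7; row i has aⱼ where attribute j ∈ Ri, else bᵢⱼ.
Initial tableau (one row per fragment):
  row 1: a1 a2 a3 a4 a5 b16 b17
  row 2: a1 b22 a3 b24 a5 a6 a7
  row 3: a1 b32 a3 b34 a5 a6 b37
Rows 1 and 2 agree on C5; apply C5→C4 and equate their C4 entries.
Rows 1 and 3 agree on C5; apply C5→C4 and equate their C4 entries.
Rows 1 and 2 agree on C1; apply C1→C2 and equate their C2 entries.
Rows 1 and 3 agree on C1; apply C1→C2 and equate their C2 entries.
Rows 1 and 2 agree on C4; apply C4→C6, C7 and equate their C6, C7 entries.
Rows 1 and 3 agree on C4; apply C4→C6, C7 and equate their C6, C7 entries.
Row 1 is now all distinguished symbols — the join is lossless.

Yes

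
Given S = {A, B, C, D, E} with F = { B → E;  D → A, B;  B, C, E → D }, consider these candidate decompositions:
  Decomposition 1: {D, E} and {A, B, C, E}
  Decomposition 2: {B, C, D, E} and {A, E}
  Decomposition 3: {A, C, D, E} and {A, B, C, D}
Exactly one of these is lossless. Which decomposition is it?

Decomposition 3

Decomposition 1: common = {E}, closure = {E} → lossy.
Decomposition 2: common = {E}, closure = {E} → lossy.
Decomposition 3: common = {A, C, D}, closure = {A, B, C, D, E} → lossless.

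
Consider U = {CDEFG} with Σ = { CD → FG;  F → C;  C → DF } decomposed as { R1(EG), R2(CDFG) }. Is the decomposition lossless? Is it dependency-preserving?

lossy but dependency-preserving

Lossless test: (G)⁺ = {G}, which is a superkey of neither fragment — lossy.
Dependency preservation: every FD's attributes lie within a single fragment, so each can be enforced locally — preserved.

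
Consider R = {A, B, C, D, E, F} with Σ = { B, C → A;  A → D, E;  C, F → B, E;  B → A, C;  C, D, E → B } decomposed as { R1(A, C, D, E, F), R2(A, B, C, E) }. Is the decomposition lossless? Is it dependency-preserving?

Lossless test: (A, C, E)⁺ = {A, B, C, D, E}, which contains all of one fragment — lossless.
Dependency preservation: C, F → B, E; C, D, E → B are not contained in any single fragment, but the restricted closure of each left-hand side across the fragments still reaches the right-hand side; the remaining FDs each lie inside some fragment. All dependencies are preserved.

lossless and dependency-preserving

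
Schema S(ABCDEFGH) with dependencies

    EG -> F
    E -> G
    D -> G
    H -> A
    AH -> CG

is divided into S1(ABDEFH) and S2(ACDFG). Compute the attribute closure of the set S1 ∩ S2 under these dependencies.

S1 ∩ S2 = {ADF}.
D → G applies, adding G
Closure: {ADFG}.

ADFG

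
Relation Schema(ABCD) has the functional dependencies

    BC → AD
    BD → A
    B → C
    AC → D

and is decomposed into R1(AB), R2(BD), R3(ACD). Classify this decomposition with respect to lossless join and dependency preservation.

Lossless test (chase): Rows 1 and 2 agree on B; apply B→C and equate their C entries. Rows 1 and 2 agree on BC; apply BC→AD and equate their AD entries. No row becomes fully distinguished — the join is lossy.
Dependency preservation: the restricted closure of {B} across the fragments never reaches {C}, so B → C cannot be enforced without a join — not preserved.

lossy and not dependency-preserving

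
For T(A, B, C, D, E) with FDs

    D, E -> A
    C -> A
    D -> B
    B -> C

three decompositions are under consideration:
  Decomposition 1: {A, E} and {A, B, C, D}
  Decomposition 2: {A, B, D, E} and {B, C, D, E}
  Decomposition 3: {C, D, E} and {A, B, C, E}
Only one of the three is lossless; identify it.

Decomposition 2

Decomposition 1: common = {A}, closure = {A} → lossy.
Decomposition 2: common = {B, D, E}, closure = {A, B, C, D, E} → lossless.
Decomposition 3: common = {C, E}, closure = {A, C, E} → lossy.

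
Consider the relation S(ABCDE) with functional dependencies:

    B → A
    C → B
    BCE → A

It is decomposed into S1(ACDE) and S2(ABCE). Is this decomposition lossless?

Common attributes: S1 ∩ S2 = {ACE}.
Closure of {ACE}: C → B applies, adding B. So (ACE)⁺ = {ABCE}.
This closure contains every attribute of S2, so S1 ∩ S2 → S2. The join is lossless.

Yes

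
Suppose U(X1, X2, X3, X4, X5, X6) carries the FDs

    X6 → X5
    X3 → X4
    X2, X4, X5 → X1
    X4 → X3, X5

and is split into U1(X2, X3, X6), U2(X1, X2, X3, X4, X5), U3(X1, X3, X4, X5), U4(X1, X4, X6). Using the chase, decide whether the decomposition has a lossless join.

Yes

Chase test. Columns are X1, X2, X3, X4, X5, X6; row i has aⱼ where attribute j ∈ Ui, else bᵢⱼ.
Initial tableau (one row per fragment):
  row 1: b11 a2 a3 b14 b15 a6
  row 2: a1 a2 a3 a4 a5 b26
  row 3: a1 b32 a3 a4 a5 b36
  row 4: a1 b42 b43 a4 b45 a6
Rows 1 and 4 agree on X6; apply X6→X5 and equate their X5 entries.
Rows 1 and 2 agree on X3; apply X3→X4 and equate their X4 entries.
Rows 1 and 2 agree on X4; apply X4→X3, X5 and equate their X3, X5 entries.
Rows 1 and 4 agree on X4; apply X4→X3, X5 and equate their X3, X5 entries.
Rows 1 and 2 agree on X2, X4, X5; apply X2, X4, X5→X1 and equate their X1 entries.
Row 1 is now all distinguished symbols — the join is lossless.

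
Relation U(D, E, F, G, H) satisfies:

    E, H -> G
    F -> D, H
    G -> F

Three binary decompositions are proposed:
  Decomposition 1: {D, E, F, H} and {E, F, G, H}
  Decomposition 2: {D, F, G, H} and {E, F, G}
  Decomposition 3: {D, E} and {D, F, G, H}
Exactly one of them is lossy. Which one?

Decomposition 3

Decomposition 1: common = {E, F, H}, closure = {D, E, F, G, H} → lossless.
Decomposition 2: common = {F, G}, closure = {D, F, G, H} → lossless.
Decomposition 3: common = {D}, closure = {D} → lossy.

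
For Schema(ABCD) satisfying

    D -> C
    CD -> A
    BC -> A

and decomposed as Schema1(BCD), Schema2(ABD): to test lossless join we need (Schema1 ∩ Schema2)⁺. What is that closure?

Schema1 ∩ Schema2 = {BD}.
D → C applies, adding C
CD → A applies, adding A
Closure: {ABCD}.

ABCD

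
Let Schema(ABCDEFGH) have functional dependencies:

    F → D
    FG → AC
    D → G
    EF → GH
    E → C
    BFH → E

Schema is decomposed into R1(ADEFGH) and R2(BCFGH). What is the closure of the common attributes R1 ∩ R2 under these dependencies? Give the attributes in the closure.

ACDFGH

R1 ∩ R2 = {FGH}.
F → D applies, adding D
FG → AC applies, adding AC
Closure: {ACDFGH}.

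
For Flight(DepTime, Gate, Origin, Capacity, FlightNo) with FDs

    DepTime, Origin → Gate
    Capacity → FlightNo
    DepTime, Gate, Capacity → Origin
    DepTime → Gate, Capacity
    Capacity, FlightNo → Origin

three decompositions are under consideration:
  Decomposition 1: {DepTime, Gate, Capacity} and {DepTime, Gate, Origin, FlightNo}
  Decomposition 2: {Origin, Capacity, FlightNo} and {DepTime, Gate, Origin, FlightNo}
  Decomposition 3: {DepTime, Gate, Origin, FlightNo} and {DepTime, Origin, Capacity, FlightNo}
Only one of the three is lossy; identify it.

Decomposition 2

Decomposition 1: common = {DepTime, Gate}, closure = {DepTime, Gate, Origin, Capacity, FlightNo} → lossless.
Decomposition 2: common = {Origin, FlightNo}, closure = {Origin, FlightNo} → lossy.
Decomposition 3: common = {DepTime, Origin, FlightNo}, closure = {DepTime, Gate, Origin, Capacity, FlightNo} → lossless.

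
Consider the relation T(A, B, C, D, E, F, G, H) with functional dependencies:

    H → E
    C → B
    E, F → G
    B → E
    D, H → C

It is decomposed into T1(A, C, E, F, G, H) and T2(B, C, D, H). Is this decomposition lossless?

No

Common attributes: T1 ∩ T2 = {C, H}.
Closure of {C, H}: H → E applies, adding E; C → B applies, adding B. So (C, H)⁺ = {B, C, E, H}.
The closure contains neither all of T1 = {A, C, E, F, G, H} nor all of T2 = {B, C, D, H}, so the common attributes are not a superkey of either fragment. The join is lossy.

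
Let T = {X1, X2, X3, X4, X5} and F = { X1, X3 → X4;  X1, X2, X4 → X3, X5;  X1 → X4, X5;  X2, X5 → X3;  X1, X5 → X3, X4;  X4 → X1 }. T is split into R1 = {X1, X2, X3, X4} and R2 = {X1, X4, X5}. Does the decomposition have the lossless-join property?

Yes

Common attributes: R1 ∩ R2 = {X1, X4}.
Closure of {X1, X4}: X1 → X4, X5 applies, adding X5; X1, X5 → X3, X4 applies, adding X3. So (X1, X4)⁺ = {X1, X3, X4, X5}.
This closure contains every attribute of R2, so R1 ∩ R2 → R2. The join is lossless.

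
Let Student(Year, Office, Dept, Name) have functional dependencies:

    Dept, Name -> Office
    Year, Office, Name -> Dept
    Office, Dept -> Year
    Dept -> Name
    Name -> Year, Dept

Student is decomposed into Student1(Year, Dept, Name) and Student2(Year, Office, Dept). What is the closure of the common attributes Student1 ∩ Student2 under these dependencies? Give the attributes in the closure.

Year, Office, Dept, Name

Student1 ∩ Student2 = {Year, Dept}.
Dept → Name applies, adding Name
Dept, Name → Office applies, adding Office
Closure: {Year, Office, Dept, Name}.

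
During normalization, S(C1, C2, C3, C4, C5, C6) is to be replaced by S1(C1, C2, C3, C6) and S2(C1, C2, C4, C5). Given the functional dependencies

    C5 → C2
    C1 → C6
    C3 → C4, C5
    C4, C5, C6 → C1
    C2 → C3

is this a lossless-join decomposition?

Common attributes: S1 ∩ S2 = {C1, C2}.
Closure of {C1, C2}: C1 → C6 applies, adding C6; C2 → C3 applies, adding C3; C3 → C4, C5 applies, adding C4, C5. So (C1, C2)⁺ = {C1, C2, C3, C4, C5, C6}.
This closure contains every attribute of S1, so S1 ∩ S2 → S1. The join is lossless.

Yes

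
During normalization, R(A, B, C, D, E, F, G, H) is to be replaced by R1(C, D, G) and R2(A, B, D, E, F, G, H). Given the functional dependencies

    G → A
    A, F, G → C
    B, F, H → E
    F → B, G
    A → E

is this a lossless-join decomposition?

Common attributes: R1 ∩ R2 = {D, G}.
Closure of {D, G}: G → A applies, adding A; A → E applies, adding E. So (D, G)⁺ = {A, D, E, G}.
The closure contains neither all of R1 = {C, D, G} nor all of R2 = {A, B, D, E, F, G, H}, so the common attributes are not a superkey of either fragment. The join is lossy.

No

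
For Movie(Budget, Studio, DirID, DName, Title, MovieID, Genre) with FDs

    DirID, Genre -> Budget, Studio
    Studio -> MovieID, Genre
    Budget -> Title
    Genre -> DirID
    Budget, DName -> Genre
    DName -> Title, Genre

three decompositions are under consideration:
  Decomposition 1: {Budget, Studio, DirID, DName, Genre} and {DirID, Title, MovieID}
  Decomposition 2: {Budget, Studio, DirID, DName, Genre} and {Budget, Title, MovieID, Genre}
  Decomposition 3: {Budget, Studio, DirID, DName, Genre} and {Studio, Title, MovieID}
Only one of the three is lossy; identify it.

Decomposition 1: common = {DirID}, closure = {DirID} → lossy.
Decomposition 2: common = {Budget, Genre}, closure = {Budget, Studio, DirID, Title, MovieID, Genre} → lossless.
Decomposition 3: common = {Studio}, closure = {Budget, Studio, DirID, Title, MovieID, Genre} → lossless.

Decomposition 1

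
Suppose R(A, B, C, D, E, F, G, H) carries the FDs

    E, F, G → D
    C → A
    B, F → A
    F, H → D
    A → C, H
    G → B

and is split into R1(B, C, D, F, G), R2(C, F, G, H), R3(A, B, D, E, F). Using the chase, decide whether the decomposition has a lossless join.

No

Chase test. Columns are A, B, C, D, E, F, G, H; row i has aⱼ where attribute j ∈ Ri, else bᵢⱼ.
Initial tableau (one row per fragment):
  row 1: b11 a2 a3 a4 b15 a6 a7 b18
  row 2: b21 b22 a3 b24 b25 a6 a7 a8
  row 3: a1 a2 b33 a4 a5 a6 b37 b38
Rows 1 and 2 agree on C; apply C→A and equate their A entries.
Rows 1 and 3 agree on B, F; apply B, F→A and equate their A entries.
Rows 1 and 2 agree on A; apply A→C, H and equate their C, H entries.
Rows 1 and 3 agree on A; apply A→C, H and equate their C, H entries.
Rows 1 and 2 agree on G; apply G→B and equate their B entries.
Rows 1 and 2 agree on F, H; apply F, H→D and equate their D entries.
No row becomes fully distinguished — the join is lossy.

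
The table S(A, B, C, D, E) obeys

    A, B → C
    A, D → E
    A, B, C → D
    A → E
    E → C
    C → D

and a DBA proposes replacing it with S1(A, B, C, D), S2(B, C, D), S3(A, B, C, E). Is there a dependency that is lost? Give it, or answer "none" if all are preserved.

none

A, B → C lies within S1.
A, D → E: restricted closure across fragments reaches E.
A, B, C → D lies within S1.
A → E lies within S3.
E → C lies within S3.
C → D lies within S1.
Every dependency is enforceable on the fragments, so the decomposition is dependency-preserving.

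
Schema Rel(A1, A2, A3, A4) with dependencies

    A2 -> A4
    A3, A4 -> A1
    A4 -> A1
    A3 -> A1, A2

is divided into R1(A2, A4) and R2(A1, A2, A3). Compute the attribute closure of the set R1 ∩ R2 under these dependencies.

R1 ∩ R2 = {A2}.
A2 → A4 applies, adding A4
A4 → A1 applies, adding A1
Closure: {A1, A2, A4}.

A1, A2, A4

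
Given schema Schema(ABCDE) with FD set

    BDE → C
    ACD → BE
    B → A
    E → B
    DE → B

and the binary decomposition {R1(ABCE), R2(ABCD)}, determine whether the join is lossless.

Common attributes: R1 ∩ R2 = {ABC}.
No dependency enlarges {ABC}, so (ABC)⁺ = {ABC}.
The closure contains neither all of R1 = {ABCE} nor all of R2 = {ABCD}, so the common attributes are not a superkey of either fragment. The join is lossy.

No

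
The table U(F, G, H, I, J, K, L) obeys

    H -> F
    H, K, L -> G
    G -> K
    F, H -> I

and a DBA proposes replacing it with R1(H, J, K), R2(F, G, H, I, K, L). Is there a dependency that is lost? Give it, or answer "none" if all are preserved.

H → F lies within R2.
H, K, L → G lies within R2.
G → K lies within R2.
F, H → I lies within R2.
Every dependency is enforceable on the fragments, so the decomposition is dependency-preserving.

none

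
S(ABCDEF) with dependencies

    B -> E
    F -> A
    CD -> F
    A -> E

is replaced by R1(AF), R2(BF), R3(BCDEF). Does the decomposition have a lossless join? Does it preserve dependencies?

lossless but not dependency-preserving

Lossless test (chase): Rows 2 and 3 agree on B; apply B→E and equate their E entries. Rows 1 and 2 agree on F; apply F→A and equate their A entries. Rows 1 and 3 agree on F; apply F→A and equate their A entries. Rows 1 and 2 agree on A; apply A→E and equate their E entries. Row 3 is now all distinguished symbols — the join is lossless.
Dependency preservation: the restricted closure of {A} across the fragments never reaches {E}, so A → E cannot be enforced without a join — not preserved.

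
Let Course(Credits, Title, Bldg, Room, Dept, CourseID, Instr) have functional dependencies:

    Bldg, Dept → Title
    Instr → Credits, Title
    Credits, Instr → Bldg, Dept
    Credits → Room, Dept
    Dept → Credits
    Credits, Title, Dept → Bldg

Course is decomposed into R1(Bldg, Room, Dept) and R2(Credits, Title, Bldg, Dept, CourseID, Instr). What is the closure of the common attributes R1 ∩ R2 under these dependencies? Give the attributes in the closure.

R1 ∩ R2 = {Bldg, Dept}.
Bldg, Dept → Title applies, adding Title
Dept → Credits applies, adding Credits
Credits → Room, Dept applies, adding Room
Closure: {Credits, Title, Bldg, Room, Dept}.

Credits, Title, Bldg, Room, Dept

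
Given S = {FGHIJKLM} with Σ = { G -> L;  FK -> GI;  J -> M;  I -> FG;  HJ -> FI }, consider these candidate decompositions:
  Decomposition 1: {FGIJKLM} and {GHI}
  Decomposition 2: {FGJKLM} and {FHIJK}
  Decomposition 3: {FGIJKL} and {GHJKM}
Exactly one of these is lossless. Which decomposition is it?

Decomposition 2

Decomposition 1: common = {GI}, closure = {FGIL} → lossy.
Decomposition 2: common = {FJK}, closure = {FGIJKLM} → lossless.
Decomposition 3: common = {GJK}, closure = {GJKLM} → lossy.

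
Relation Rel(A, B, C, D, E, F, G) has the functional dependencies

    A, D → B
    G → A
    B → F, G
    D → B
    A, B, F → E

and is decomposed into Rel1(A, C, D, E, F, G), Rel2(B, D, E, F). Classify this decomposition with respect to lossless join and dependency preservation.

lossless but not dependency-preserving

Lossless test: (D, E, F)⁺ = {A, B, D, E, F, G}, which contains all of one fragment — lossless.
Dependency preservation: the restricted closure of {B} across the fragments never reaches {F, G}, so B → F, G cannot be enforced without a join — not preserved.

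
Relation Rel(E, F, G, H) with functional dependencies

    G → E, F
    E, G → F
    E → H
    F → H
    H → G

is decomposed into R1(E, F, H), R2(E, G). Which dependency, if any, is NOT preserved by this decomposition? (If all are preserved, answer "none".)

G → E, F: restricted closure across fragments reaches E, F.
E, G → F: restricted closure across fragments reaches F.
E → H lies within R1.
F → H lies within R1.
H → G: restricted closure across fragments reaches G.
Every dependency is enforceable on the fragments, so the decomposition is dependency-preserving.

none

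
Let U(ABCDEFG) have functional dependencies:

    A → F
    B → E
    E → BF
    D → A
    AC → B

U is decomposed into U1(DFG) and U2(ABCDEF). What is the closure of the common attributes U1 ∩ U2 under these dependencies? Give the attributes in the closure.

U1 ∩ U2 = {DF}.
D → A applies, adding A
Closure: {ADF}.

ADF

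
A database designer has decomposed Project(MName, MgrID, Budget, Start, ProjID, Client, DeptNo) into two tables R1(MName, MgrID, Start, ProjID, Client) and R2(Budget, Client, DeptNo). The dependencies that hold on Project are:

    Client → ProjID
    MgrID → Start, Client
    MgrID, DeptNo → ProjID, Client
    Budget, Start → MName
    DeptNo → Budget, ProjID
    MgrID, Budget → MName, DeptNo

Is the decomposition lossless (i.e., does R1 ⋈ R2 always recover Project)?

Common attributes: R1 ∩ R2 = {Client}.
Closure of {Client}: Client → ProjID applies, adding ProjID. So (Client)⁺ = {ProjID, Client}.
The closure contains neither all of R1 = {MName, MgrID, Start, ProjID, Client} nor all of R2 = {Budget, Client, DeptNo}, so the common attributes are not a superkey of either fragment. The join is lossy.

No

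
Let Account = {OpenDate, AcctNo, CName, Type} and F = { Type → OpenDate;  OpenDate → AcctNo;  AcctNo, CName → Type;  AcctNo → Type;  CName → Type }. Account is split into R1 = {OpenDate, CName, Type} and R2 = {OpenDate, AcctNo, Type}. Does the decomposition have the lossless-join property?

Yes

Common attributes: R1 ∩ R2 = {OpenDate, Type}.
Closure of {OpenDate, Type}: OpenDate → AcctNo applies, adding AcctNo. So (OpenDate, Type)⁺ = {OpenDate, AcctNo, Type}.
This closure contains every attribute of R2, so R1 ∩ R2 → R2. The join is lossless.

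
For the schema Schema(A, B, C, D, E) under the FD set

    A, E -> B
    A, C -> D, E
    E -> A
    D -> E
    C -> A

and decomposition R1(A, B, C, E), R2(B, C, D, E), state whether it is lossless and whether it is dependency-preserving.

Lossless test: (B, C, E)⁺ = {A, B, C, D, E}, which contains all of one fragment — lossless.
Dependency preservation: A, C → D, E is not contained in any single fragment, but the restricted closure of its left-hand side across the fragments still reaches the right-hand side; the remaining FDs each lie inside some fragment. All dependencies are preserved.

lossless and dependency-preserving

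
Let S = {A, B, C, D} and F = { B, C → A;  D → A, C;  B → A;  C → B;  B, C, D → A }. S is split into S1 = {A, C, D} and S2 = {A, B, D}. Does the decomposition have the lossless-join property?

Yes

Common attributes: S1 ∩ S2 = {A, D}.
Closure of {A, D}: D → A, C applies, adding C; C → B applies, adding B. So (A, D)⁺ = {A, B, C, D}.
This closure contains every attribute of S1, so S1 ∩ S2 → S1. The join is lossless.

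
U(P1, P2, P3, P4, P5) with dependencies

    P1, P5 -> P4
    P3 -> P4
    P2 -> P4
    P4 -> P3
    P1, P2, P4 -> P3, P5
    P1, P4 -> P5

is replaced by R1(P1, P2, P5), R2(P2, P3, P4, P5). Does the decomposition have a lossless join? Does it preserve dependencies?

lossless but not dependency-preserving

Lossless test: (P2, P5)⁺ = {P2, P3, P4, P5}, which contains all of one fragment — lossless.
Dependency preservation: the restricted closure of {P1, P5} across the fragments never reaches {P4}, so P1, P5 → P4 cannot be enforced without a join — not preserved.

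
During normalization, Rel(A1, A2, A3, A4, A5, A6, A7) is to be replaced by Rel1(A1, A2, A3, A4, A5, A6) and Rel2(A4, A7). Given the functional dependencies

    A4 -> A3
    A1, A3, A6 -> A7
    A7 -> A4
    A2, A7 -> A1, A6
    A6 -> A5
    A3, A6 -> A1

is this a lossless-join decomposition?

No

Common attributes: Rel1 ∩ Rel2 = {A4}.
Closure of {A4}: A4 → A3 applies, adding A3. So (A4)⁺ = {A3, A4}.
The closure contains neither all of Rel1 = {A1, A2, A3, A4, A5, A6} nor all of Rel2 = {A4, A7}, so the common attributes are not a superkey of either fragment. The join is lossy.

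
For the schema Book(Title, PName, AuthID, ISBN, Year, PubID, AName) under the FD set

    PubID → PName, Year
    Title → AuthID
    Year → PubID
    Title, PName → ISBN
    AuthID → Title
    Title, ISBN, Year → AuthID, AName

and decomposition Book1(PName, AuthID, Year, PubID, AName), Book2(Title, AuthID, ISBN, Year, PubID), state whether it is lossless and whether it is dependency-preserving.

lossless but not dependency-preserving

Lossless test: (AuthID, Year, PubID)⁺ = {Title, PName, AuthID, ISBN, Year, PubID, AName}, which contains all of one fragment — lossless.
Dependency preservation: the restricted closure of {Title, PName} across the fragments never reaches {ISBN}, so Title, PName → ISBN cannot be enforced without a join — not preserved.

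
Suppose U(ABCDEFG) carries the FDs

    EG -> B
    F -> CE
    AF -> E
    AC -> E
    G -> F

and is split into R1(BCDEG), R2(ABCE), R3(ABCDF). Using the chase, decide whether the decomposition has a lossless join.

Chase test. Columns are ABCDEFG; row i has aⱼ where attribute j ∈ Ri, else bᵢⱼ.
Initial tableau (one row per fragment):
  row 1: b11 a2 a3 a4 a5 b16 a7
  row 2: a1 a2 a3 b24 a5 b26 b27
  row 3: a1 a2 a3 a4 b35 a6 b37
Rows 2 and 3 agree on AC; apply AC→E and equate their E entries.
No row becomes fully distinguished — the join is lossy.

No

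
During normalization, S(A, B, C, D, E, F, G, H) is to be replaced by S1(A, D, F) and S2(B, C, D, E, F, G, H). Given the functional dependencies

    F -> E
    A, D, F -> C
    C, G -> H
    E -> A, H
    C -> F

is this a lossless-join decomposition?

Yes

Common attributes: S1 ∩ S2 = {D, F}.
Closure of {D, F}: F → E applies, adding E; E → A, H applies, adding A, H; A, D, F → C applies, adding C. So (D, F)⁺ = {A, C, D, E, F, H}.
This closure contains every attribute of S1, so S1 ∩ S2 → S1. The join is lossless.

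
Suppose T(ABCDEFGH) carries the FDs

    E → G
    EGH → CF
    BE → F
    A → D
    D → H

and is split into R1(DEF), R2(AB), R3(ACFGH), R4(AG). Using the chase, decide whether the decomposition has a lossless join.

No

Chase test. Columns are ABCDEFGH; row i has aⱼ where attribute j ∈ Ri, else bᵢⱼ.
Initial tableau (one row per fragment):
  row 1: b11 b12 b13 a4 a5 a6 b17 b18
  row 2: a1 a2 b23 b24 b25 b26 b27 b28
  row 3: a1 b32 a3 b34 b35 a6 a7 a8
  row 4: a1 b42 b43 b44 b45 b46 a7 b48
Rows 2 and 3 agree on A; apply A→D and equate their D entries.
Rows 2 and 4 agree on A; apply A→D and equate their D entries.
Rows 2 and 3 agree on D; apply D→H and equate their H entries.
Rows 2 and 4 agree on D; apply D→H and equate their H entries.
No row becomes fully distinguished — the join is lossy.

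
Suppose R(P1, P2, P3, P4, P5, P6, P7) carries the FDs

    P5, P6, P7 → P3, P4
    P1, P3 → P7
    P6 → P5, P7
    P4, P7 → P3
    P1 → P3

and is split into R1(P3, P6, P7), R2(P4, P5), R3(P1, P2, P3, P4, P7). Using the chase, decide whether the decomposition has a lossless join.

No

Chase test. Columns are P1, P2, P3, P4, P5, P6, P7; row i has aⱼ where attribute j ∈ Ri, else bᵢⱼ.
Initial tableau (one row per fragment):
  row 1: b11 b12 a3 b14 b15 a6 a7
  row 2: b21 b22 b23 a4 a5 b26 b27
  row 3: a1 a2 a3 a4 b35 b36 a7
No row becomes fully distinguished — the join is lossy.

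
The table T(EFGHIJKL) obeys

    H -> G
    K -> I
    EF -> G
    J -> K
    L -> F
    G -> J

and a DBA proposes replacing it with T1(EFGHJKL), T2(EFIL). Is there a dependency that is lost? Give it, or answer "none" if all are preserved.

K -> I

Check K → I: no single fragment contains all of {IK}, and the restricted closure of {K} across the fragments never reaches {I}.
H → G is preserved.
EF → G is preserved.
J → K is preserved.
L → F is preserved.
G → J is preserved.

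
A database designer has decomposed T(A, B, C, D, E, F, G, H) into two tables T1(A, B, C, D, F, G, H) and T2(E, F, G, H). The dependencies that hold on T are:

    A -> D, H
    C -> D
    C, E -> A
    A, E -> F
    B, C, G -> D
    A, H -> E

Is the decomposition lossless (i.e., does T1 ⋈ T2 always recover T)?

Common attributes: T1 ∩ T2 = {F, G, H}.
No dependency enlarges {F, G, H}, so (F, G, H)⁺ = {F, G, H}.
The closure contains neither all of T1 = {A, B, C, D, F, G, H} nor all of T2 = {E, F, G, H}, so the common attributes are not a superkey of either fragment. The join is lossy.

No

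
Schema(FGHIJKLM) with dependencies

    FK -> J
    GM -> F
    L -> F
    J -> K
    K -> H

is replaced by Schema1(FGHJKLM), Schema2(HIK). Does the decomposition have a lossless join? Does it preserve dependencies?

lossy but dependency-preserving

Lossless test: (HK)⁺ = {HK}, which is a superkey of neither fragment — lossy.
Dependency preservation: every FD's attributes lie within a single fragment, so each can be enforced locally — preserved.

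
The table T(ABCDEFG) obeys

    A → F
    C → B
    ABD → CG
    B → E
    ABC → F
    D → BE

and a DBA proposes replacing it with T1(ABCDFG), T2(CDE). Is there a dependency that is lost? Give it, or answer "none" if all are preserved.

B → E

Check B → E: no single fragment contains all of {BE}, and the restricted closure of {B} across the fragments never reaches {E}.
A → F is preserved.
C → B is preserved.
ABD → CG is preserved.
ABC → F is preserved.
D → BE is preserved.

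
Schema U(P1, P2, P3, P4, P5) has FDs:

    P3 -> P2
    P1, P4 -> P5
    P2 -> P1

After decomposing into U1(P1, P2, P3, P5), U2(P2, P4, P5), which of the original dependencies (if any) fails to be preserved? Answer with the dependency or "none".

Check P1, P4 → P5: no single fragment contains all of {P1, P4, P5}, and the restricted closure of {P1, P4} across the fragments never reaches {P5}.
P3 → P2 is preserved.
P2 → P1 is preserved.

P1, P4 -> P5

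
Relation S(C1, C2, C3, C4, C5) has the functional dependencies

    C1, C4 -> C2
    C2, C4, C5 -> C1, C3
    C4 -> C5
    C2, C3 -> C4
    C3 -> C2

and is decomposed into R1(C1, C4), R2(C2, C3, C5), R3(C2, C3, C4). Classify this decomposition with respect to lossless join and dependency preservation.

Lossless test (chase): Rows 1 and 3 agree on C4; apply C4→C5 and equate their C5 entries. Rows 2 and 3 agree on C2, C3; apply C2, C3→C4 and equate their C4 entries. Rows 1 and 2 agree on C4; apply C4→C5 and equate their C5 entries. Rows 2 and 3 agree on C2, C4, C5; apply C2, C4, C5→C1, C3 and equate their C1, C3 entries. No row becomes fully distinguished — the join is lossy.
Dependency preservation: the restricted closure of {C1, C4} across the fragments never reaches {C2}, so C1, C4 → C2 cannot be enforced without a join — not preserved.

lossy and not dependency-preserving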